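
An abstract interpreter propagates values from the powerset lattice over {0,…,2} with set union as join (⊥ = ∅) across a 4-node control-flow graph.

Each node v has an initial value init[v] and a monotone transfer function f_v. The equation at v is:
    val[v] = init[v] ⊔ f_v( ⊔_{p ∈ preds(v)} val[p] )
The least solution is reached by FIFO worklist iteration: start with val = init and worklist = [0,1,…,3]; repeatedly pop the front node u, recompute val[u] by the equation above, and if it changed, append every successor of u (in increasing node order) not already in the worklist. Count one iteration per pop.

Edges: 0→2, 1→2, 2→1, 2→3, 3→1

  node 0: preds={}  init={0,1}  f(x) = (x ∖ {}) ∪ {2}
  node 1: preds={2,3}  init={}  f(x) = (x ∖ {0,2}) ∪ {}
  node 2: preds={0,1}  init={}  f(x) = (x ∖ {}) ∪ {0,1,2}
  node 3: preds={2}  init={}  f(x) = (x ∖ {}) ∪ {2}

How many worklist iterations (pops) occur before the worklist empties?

6

Iteration log — 6 steps:
  step 1. node 0  ⊔preds={}  new={0,1,2}  old={0,1}  +wl: 
  step 2. node 1  ⊔preds={}  new={}  stable
  step 3. node 2  ⊔preds={0,1,2}  new={0,1,2}  old={}  +wl: 1
  step 4. node 3  ⊔preds={0,1,2}  new={0,1,2}  old={}  +wl: 
  step 5. node 1  ⊔preds={0,1,2}  new={1}  old={}  +wl: 2
  step 6. node 2  ⊔preds={0,1,2}  new={0,1,2}  stable

Least fixpoint reached:
  node 0: {0,1,2}
  node 1: {1}
  node 2: {0,1,2}
  node 3: {0,1,2}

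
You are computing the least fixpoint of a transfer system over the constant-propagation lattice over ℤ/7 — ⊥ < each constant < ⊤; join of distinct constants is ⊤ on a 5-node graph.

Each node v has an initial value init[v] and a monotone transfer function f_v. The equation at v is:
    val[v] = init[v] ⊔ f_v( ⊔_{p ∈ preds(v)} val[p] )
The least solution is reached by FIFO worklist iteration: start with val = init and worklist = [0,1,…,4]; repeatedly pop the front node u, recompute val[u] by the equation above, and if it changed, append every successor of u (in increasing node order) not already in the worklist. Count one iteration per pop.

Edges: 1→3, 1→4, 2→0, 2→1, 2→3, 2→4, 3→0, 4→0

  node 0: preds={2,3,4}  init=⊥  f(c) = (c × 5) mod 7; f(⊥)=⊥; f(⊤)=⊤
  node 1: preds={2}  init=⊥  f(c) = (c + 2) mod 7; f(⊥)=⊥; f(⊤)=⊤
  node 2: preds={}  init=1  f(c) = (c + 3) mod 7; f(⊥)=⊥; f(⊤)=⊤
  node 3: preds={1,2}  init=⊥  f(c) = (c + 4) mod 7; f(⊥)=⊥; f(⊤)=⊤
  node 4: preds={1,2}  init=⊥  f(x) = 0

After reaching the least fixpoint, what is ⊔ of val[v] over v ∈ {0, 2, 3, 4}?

⊤

Worklist (6 pops):
  #1 pop 0: in=1 → 5 (was ⊥); enqueue []
  #2 pop 1: in=1 → 3 (was ⊥); enqueue []
  #3 pop 2: in=⊥ → 1 (no change)
  #4 pop 3: in=⊤ → ⊤ (was ⊥); enqueue [0]
  #5 pop 4: in=⊤ → 0 (was ⊥); enqueue []
  #6 pop 0: in=⊤ → ⊤ (was 5); enqueue []

Fixpoint:
  val[0] = ⊤
  val[1] = 3
  val[2] = 1
  val[3] = ⊤
  val[4] = 0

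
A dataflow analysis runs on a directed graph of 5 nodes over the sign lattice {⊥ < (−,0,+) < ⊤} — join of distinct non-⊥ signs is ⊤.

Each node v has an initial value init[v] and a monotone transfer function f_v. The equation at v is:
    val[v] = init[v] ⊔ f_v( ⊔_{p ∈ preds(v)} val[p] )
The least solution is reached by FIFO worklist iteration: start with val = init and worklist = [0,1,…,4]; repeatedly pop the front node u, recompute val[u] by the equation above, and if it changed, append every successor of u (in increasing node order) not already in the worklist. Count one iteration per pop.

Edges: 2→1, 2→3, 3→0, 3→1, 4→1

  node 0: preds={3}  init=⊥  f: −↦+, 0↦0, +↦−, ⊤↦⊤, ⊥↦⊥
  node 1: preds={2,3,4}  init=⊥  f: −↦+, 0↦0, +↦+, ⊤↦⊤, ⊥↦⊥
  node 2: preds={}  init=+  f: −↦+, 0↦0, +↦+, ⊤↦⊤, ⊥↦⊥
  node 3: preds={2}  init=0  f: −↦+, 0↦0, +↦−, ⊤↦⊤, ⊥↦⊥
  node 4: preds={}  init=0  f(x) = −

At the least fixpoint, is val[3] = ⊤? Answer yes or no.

yes

Worklist (7 pops):
  #1 pop 0: in=0 → 0 (was ⊥); enqueue []
  #2 pop 1: in=⊤ → ⊤ (was ⊥); enqueue []
  #3 pop 2: in=⊥ → + (no change)
  #4 pop 3: in=+ → ⊤ (was 0); enqueue [0,1]
  #5 pop 4: in=⊥ → ⊤ (was 0); enqueue []
  #6 pop 0: in=⊤ → ⊤ (was 0); enqueue []
  #7 pop 1: in=⊤ → ⊤ (no change)

Fixpoint:
  val[0] = ⊤
  val[1] = ⊤
  val[2] = +
  val[3] = ⊤
  val[4] = ⊤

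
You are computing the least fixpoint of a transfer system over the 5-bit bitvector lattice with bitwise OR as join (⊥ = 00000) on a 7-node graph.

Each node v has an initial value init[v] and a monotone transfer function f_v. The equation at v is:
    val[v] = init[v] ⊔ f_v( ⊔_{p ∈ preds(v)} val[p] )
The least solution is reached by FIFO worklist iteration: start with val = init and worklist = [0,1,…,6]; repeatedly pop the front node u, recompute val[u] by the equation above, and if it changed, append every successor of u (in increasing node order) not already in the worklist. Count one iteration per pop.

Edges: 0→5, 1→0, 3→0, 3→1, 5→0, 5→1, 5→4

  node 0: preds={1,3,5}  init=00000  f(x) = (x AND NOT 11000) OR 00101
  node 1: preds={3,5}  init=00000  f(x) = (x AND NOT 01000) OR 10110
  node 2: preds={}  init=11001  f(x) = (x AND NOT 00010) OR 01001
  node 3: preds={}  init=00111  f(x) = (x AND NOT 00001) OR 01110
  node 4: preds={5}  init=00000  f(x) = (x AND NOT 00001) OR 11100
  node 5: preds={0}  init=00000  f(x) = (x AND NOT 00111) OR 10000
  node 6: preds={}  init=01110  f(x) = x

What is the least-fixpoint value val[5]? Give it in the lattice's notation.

Iteration log — 10 steps:
  step 1. node 0  ⊔preds=00111  new=00111  old=00000  +wl: 
  step 2. node 1  ⊔preds=00111  new=10111  old=00000  +wl: 0
  step 3. node 2  ⊔preds=00000  new=11001  stable
  step 4. node 3  ⊔preds=00000  new=01111  old=00111  +wl: 1
  step 5. node 4  ⊔preds=00000  new=11100  old=00000  +wl: 
  step 6. node 5  ⊔preds=00111  new=10000  old=00000  +wl: 4
  step 7. node 6  ⊔preds=00000  new=01110  stable
  step 8. node 0  ⊔preds=11111  new=00111  stable
  step 9. node 1  ⊔preds=11111  new=10111  stable
  step 10. node 4  ⊔preds=10000  new=11100  stable

Least fixpoint reached:
  node 0: 00111
  node 1: 10111
  node 2: 11001
  node 3: 01111
  node 4: 11100
  node 5: 10000
  node 6: 01110

10000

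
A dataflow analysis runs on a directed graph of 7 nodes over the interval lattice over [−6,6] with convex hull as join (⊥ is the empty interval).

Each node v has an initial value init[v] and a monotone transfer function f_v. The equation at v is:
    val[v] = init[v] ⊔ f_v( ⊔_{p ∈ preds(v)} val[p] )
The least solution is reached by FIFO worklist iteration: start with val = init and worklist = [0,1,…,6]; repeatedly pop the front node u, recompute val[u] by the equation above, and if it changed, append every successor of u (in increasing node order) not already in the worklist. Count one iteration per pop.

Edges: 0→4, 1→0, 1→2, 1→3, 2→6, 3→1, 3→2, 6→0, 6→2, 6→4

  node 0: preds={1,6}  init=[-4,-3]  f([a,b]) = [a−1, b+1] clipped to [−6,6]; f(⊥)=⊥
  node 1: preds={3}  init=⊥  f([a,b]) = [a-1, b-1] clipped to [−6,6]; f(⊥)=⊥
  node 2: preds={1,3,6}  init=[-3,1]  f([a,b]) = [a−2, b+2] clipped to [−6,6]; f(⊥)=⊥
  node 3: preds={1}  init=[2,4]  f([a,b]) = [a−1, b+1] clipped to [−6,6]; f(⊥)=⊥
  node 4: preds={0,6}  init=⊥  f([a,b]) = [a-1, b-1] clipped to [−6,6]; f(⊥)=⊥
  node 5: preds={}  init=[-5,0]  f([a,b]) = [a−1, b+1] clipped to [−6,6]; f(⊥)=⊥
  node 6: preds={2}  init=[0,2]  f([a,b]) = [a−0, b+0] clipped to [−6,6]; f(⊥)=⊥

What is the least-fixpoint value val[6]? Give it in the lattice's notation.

[-6,6]

Worklist (29 pops):
  #1 pop 0: in=[0,2] → [-4,3] (was [-4,-3]); enqueue []
  #2 pop 1: in=[2,4] → [1,3] (was ⊥); enqueue [0]
  #3 pop 2: in=[0,4] → [-3,6] (was [-3,1]); enqueue []
  #4 pop 3: in=[1,3] → [0,4] (was [2,4]); enqueue [1,2]
  #5 pop 4: in=[-4,3] → [-5,2] (was ⊥); enqueue []
  #6 pop 5: in=⊥ → [-5,0] (no change)
  #7 pop 6: in=[-3,6] → [-3,6] (was [0,2]); enqueue [4]
  #8 pop 0: in=[-3,6] → [-4,6] (was [-4,3]); enqueue []
  #9 pop 1: in=[0,4] → [-1,3] (was [1,3]); enqueue [0,3]
  #10 pop 2: in=[-3,6] → [-5,6] (was [-3,6]); enqueue [6]
  #11 pop 4: in=[-4,6] → [-5,5] (was [-5,2]); enqueue []
  #12 pop 0: in=[-3,6] → [-4,6] (no change)
  #13 pop 3: in=[-1,3] → [-2,4] (was [0,4]); enqueue [1,2]
  #14 pop 6: in=[-5,6] → [-5,6] (was [-3,6]); enqueue [0,4]
  #15 pop 1: in=[-2,4] → [-3,3] (was [-1,3]); enqueue [3]
  #16 pop 2: in=[-5,6] → [-6,6] (was [-5,6]); enqueue [6]
  #17 pop 0: in=[-5,6] → [-6,6] (was [-4,6]); enqueue []
  #18 pop 4: in=[-6,6] → [-6,5] (was [-5,5]); enqueue []
  #19 pop 3: in=[-3,3] → [-4,4] (was [-2,4]); enqueue [1,2]
  #20 pop 6: in=[-6,6] → [-6,6] (was [-5,6]); enqueue [0,4]
  #21 pop 1: in=[-4,4] → [-5,3] (was [-3,3]); enqueue [3]
  #22 pop 2: in=[-6,6] → [-6,6] (no change)
  #23 pop 0: in=[-6,6] → [-6,6] (no change)
  #24 pop 4: in=[-6,6] → [-6,5] (no change)
  #25 pop 3: in=[-5,3] → [-6,4] (was [-4,4]); enqueue [1,2]
  #26 pop 1: in=[-6,4] → [-6,3] (was [-5,3]); enqueue [0,3]
  #27 pop 2: in=[-6,6] → [-6,6] (no change)
  #28 pop 0: in=[-6,6] → [-6,6] (no change)
  #29 pop 3: in=[-6,3] → [-6,4] (no change)

Fixpoint:
  val[0] = [-6,6]
  val[1] = [-6,3]
  val[2] = [-6,6]
  val[3] = [-6,4]
  val[4] = [-6,5]
  val[5] = [-5,0]
  val[6] = [-6,6]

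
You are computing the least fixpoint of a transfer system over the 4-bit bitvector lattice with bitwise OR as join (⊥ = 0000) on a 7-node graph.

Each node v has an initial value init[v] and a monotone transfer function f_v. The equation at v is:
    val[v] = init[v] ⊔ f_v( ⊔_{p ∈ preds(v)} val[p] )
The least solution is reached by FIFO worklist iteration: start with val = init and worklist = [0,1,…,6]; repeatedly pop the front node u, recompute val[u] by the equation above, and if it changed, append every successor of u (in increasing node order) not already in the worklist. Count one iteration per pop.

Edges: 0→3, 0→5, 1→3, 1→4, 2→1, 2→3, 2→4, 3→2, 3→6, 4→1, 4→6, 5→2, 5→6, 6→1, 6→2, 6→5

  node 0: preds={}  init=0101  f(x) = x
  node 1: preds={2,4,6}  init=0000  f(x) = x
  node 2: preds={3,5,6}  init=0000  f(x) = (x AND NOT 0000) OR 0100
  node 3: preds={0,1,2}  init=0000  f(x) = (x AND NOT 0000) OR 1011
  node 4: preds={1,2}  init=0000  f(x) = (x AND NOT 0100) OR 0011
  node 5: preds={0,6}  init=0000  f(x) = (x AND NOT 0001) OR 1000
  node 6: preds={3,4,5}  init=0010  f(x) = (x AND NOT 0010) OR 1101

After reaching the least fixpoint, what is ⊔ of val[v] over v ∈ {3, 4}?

1111

Iteration log — 14 steps:
  step 1. node 0  ⊔preds=0000  new=0101  stable
  step 2. node 1  ⊔preds=0010  new=0010  old=0000  +wl: 
  step 3. node 2  ⊔preds=0010  new=0110  old=0000  +wl: 1
  step 4. node 3  ⊔preds=0111  new=1111  old=0000  +wl: 2
  step 5. node 4  ⊔preds=0110  new=0011  old=0000  +wl: 
  step 6. node 5  ⊔preds=0111  new=1110  old=0000  +wl: 
  step 7. node 6  ⊔preds=1111  new=1111  old=0010  +wl: 5
  step 8. node 1  ⊔preds=1111  new=1111  old=0010  +wl: 3,4
  step 9. node 2  ⊔preds=1111  new=1111  old=0110  +wl: 1
  step 10. node 5  ⊔preds=1111  new=1110  stable
  step 11. node 3  ⊔preds=1111  new=1111  stable
  step 12. node 4  ⊔preds=1111  new=1011  old=0011  +wl: 6
  step 13. node 1  ⊔preds=1111  new=1111  stable
  step 14. node 6  ⊔preds=1111  new=1111  stable

Least fixpoint reached:
  node 0: 0101
  node 1: 1111
  node 2: 1111
  node 3: 1111
  node 4: 1011
  node 5: 1110
  node 6: 1111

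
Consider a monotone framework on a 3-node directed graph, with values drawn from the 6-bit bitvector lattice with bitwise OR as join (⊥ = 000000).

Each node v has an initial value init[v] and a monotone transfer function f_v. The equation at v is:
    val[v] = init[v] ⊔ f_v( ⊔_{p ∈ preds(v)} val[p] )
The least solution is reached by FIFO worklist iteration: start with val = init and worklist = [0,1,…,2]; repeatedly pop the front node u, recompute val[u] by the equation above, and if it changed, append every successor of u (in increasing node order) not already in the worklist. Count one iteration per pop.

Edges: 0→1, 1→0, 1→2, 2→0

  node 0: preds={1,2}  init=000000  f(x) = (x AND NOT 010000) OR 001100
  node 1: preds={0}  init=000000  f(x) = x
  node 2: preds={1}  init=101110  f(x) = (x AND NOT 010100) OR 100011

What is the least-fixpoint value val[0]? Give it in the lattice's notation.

101111

Worklist (7 pops):
  #1 pop 0: in=101110 → 101110 (was 000000); enqueue []
  #2 pop 1: in=101110 → 101110 (was 000000); enqueue [0]
  #3 pop 2: in=101110 → 101111 (was 101110); enqueue []
  #4 pop 0: in=101111 → 101111 (was 101110); enqueue [1]
  #5 pop 1: in=101111 → 101111 (was 101110); enqueue [0,2]
  #6 pop 0: in=101111 → 101111 (no change)
  #7 pop 2: in=101111 → 101111 (no change)

Fixpoint:
  val[0] = 101111
  val[1] = 101111
  val[2] = 101111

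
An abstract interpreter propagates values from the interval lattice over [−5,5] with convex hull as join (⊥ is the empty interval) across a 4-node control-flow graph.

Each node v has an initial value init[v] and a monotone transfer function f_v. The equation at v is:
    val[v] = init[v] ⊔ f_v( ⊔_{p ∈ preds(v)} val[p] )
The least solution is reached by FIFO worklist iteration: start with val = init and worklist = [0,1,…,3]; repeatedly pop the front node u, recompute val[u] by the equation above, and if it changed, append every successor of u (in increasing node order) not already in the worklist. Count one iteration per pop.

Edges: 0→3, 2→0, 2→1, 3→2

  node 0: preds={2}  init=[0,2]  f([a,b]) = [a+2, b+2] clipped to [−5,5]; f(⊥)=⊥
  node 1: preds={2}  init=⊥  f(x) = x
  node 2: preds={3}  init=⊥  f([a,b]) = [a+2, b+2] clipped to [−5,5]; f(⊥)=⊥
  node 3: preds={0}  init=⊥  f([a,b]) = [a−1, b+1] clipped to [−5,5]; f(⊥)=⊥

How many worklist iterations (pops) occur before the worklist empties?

Iteration log — 9 steps:
  step 1. node 0  ⊔preds=⊥  new=[0,2]  stable
  step 2. node 1  ⊔preds=⊥  new=⊥  stable
  step 3. node 2  ⊔preds=⊥  new=⊥  stable
  step 4. node 3  ⊔preds=[0,2]  new=[-1,3]  old=⊥  +wl: 2
  step 5. node 2  ⊔preds=[-1,3]  new=[1,5]  old=⊥  +wl: 0,1
  step 6. node 0  ⊔preds=[1,5]  new=[0,5]  old=[0,2]  +wl: 3
  step 7. node 1  ⊔preds=[1,5]  new=[1,5]  old=⊥  +wl: 
  step 8. node 3  ⊔preds=[0,5]  new=[-1,5]  old=[-1,3]  +wl: 2
  step 9. node 2  ⊔preds=[-1,5]  new=[1,5]  stable

Least fixpoint reached:
  node 0: [0,5]
  node 1: [1,5]
  node 2: [1,5]
  node 3: [-1,5]

9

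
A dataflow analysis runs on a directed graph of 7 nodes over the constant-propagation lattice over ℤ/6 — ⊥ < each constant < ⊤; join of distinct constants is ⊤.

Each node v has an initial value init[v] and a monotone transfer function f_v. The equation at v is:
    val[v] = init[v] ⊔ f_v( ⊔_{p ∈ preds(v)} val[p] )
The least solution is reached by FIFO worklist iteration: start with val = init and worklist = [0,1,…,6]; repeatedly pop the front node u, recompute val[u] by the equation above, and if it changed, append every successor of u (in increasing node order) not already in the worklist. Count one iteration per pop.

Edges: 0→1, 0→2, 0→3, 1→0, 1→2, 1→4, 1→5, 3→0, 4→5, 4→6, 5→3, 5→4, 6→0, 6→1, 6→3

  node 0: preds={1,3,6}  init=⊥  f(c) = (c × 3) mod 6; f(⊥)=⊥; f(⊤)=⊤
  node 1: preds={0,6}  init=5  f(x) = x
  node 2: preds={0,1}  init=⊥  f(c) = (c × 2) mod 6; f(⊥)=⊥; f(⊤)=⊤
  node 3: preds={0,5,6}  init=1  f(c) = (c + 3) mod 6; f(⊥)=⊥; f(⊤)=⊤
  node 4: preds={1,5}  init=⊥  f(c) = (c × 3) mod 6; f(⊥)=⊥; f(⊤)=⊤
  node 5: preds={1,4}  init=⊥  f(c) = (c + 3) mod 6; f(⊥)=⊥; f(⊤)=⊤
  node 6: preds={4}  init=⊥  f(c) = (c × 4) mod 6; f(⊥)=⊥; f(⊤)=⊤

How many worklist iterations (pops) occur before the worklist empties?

Worklist (11 pops):
  #1 pop 0: in=⊤ → ⊤ (was ⊥); enqueue []
  #2 pop 1: in=⊤ → ⊤ (was 5); enqueue [0]
  #3 pop 2: in=⊤ → ⊤ (was ⊥); enqueue []
  #4 pop 3: in=⊤ → ⊤ (was 1); enqueue []
  #5 pop 4: in=⊤ → ⊤ (was ⊥); enqueue []
  #6 pop 5: in=⊤ → ⊤ (was ⊥); enqueue [3,4]
  #7 pop 6: in=⊤ → ⊤ (was ⊥); enqueue [1]
  #8 pop 0: in=⊤ → ⊤ (no change)
  #9 pop 3: in=⊤ → ⊤ (no change)
  #10 pop 4: in=⊤ → ⊤ (no change)
  #11 pop 1: in=⊤ → ⊤ (no change)

Fixpoint:
  val[0] = ⊤
  val[1] = ⊤
  val[2] = ⊤
  val[3] = ⊤
  val[4] = ⊤
  val[5] = ⊤
  val[6] = ⊤

11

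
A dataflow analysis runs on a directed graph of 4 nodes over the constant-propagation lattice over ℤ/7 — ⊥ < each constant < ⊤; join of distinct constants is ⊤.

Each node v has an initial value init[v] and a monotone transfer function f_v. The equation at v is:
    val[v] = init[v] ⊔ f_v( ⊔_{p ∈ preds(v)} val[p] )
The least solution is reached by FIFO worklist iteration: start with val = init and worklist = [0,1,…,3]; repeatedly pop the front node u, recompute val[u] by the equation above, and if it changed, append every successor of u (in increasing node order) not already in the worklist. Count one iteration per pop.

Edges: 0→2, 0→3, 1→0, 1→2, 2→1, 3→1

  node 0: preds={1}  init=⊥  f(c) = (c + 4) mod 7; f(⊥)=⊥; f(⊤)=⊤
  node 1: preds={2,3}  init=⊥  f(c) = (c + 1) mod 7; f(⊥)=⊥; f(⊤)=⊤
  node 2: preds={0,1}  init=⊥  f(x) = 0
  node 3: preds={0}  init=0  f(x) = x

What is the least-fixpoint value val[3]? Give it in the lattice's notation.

⊤

Trace (12 dequeues):
  [1] u=0 | in ⊥ | out ⊥ | ==
  [2] u=1 | in 0 | out 1 | prev ⊥ | push {0}
  [3] u=2 | in 1 | out 0 | prev ⊥ | push {1}
  [4] u=3 | in ⊥ | out 0 | ==
  [5] u=0 | in 1 | out 5 | prev ⊥ | push {2,3}
  [6] u=1 | in 0 | out 1 | ==
  [7] u=2 | in ⊤ | out 0 | ==
  [8] u=3 | in 5 | out ⊤ | prev 0 | push {1}
  [9] u=1 | in ⊤ | out ⊤ | prev 1 | push {0,2}
  [10] u=0 | in ⊤ | out ⊤ | prev 5 | push {3}
  [11] u=2 | in ⊤ | out 0 | ==
  [12] u=3 | in ⊤ | out ⊤ | ==

Converged values:
  [0] ⊤
  [1] ⊤
  [2] 0
  [3] ⊤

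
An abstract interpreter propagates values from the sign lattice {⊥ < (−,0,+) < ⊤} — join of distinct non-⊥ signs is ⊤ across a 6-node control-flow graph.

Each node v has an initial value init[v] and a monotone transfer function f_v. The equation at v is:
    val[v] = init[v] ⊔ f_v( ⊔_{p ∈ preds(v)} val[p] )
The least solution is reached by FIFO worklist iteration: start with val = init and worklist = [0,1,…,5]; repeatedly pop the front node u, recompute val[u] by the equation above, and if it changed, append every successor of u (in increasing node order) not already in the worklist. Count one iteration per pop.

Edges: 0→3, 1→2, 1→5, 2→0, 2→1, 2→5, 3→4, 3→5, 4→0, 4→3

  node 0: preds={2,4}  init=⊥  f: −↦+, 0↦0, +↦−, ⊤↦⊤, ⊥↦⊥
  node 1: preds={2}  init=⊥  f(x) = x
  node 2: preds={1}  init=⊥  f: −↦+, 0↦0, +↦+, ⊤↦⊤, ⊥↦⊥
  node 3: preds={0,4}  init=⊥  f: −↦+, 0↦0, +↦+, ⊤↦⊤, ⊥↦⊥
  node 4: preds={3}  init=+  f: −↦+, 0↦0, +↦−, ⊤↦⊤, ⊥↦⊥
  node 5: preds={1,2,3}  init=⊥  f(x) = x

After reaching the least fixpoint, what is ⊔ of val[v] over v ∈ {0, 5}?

Worklist (8 pops):
  #1 pop 0: in=+ → − (was ⊥); enqueue []
  #2 pop 1: in=⊥ → ⊥ (no change)
  #3 pop 2: in=⊥ → ⊥ (no change)
  #4 pop 3: in=⊤ → ⊤ (was ⊥); enqueue []
  #5 pop 4: in=⊤ → ⊤ (was +); enqueue [0,3]
  #6 pop 5: in=⊤ → ⊤ (was ⊥); enqueue []
  #7 pop 0: in=⊤ → ⊤ (was −); enqueue []
  #8 pop 3: in=⊤ → ⊤ (no change)

Fixpoint:
  val[0] = ⊤
  val[1] = ⊥
  val[2] = ⊥
  val[3] = ⊤
  val[4] = ⊤
  val[5] = ⊤

⊤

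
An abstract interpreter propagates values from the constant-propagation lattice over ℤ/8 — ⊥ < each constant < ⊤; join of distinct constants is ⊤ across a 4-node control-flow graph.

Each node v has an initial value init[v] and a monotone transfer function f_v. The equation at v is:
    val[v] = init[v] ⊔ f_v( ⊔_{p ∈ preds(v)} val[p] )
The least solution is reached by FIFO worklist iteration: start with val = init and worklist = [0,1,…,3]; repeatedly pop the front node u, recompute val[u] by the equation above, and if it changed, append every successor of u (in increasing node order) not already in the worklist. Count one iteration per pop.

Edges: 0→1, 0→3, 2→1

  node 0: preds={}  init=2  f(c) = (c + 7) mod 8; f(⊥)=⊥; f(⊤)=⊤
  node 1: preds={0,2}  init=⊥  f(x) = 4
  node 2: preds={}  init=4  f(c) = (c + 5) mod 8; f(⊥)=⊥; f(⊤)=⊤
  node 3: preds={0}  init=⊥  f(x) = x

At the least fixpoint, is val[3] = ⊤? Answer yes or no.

Worklist (4 pops):
  #1 pop 0: in=⊥ → 2 (no change)
  #2 pop 1: in=⊤ → 4 (was ⊥); enqueue []
  #3 pop 2: in=⊥ → 4 (no change)
  #4 pop 3: in=2 → 2 (was ⊥); enqueue []

Fixpoint:
  val[0] = 2
  val[1] = 4
  val[2] = 4
  val[3] = 2

no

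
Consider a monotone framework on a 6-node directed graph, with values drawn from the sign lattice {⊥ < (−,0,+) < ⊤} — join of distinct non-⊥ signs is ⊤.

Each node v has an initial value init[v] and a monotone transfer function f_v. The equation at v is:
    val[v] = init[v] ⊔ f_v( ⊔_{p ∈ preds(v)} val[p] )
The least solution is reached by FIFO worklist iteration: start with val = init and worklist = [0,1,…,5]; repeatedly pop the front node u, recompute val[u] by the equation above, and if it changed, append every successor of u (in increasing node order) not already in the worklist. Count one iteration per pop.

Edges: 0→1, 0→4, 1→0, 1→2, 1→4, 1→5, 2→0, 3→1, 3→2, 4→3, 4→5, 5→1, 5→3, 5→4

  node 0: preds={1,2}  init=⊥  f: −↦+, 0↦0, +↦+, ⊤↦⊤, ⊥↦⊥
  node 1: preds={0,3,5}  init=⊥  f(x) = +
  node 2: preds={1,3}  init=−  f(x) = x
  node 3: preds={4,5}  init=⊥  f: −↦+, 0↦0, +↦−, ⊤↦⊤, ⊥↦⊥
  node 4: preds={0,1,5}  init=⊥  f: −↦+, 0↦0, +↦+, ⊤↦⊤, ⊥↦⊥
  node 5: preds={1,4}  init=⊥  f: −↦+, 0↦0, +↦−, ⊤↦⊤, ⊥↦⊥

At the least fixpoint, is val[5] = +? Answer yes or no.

no

Worklist (16 pops):
  #1 pop 0: in=− → + (was ⊥); enqueue []
  #2 pop 1: in=+ → + (was ⊥); enqueue [0]
  #3 pop 2: in=+ → ⊤ (was −); enqueue []
  #4 pop 3: in=⊥ → ⊥ (no change)
  #5 pop 4: in=+ → + (was ⊥); enqueue [3]
  #6 pop 5: in=+ → − (was ⊥); enqueue [1,4]
  #7 pop 0: in=⊤ → ⊤ (was +); enqueue []
  #8 pop 3: in=⊤ → ⊤ (was ⊥); enqueue [2]
  #9 pop 1: in=⊤ → + (no change)
  #10 pop 4: in=⊤ → ⊤ (was +); enqueue [3,5]
  #11 pop 2: in=⊤ → ⊤ (no change)
  #12 pop 3: in=⊤ → ⊤ (no change)
  #13 pop 5: in=⊤ → ⊤ (was −); enqueue [1,3,4]
  #14 pop 1: in=⊤ → + (no change)
  #15 pop 3: in=⊤ → ⊤ (no change)
  #16 pop 4: in=⊤ → ⊤ (no change)

Fixpoint:
  val[0] = ⊤
  val[1] = +
  val[2] = ⊤
  val[3] = ⊤
  val[4] = ⊤
  val[5] = ⊤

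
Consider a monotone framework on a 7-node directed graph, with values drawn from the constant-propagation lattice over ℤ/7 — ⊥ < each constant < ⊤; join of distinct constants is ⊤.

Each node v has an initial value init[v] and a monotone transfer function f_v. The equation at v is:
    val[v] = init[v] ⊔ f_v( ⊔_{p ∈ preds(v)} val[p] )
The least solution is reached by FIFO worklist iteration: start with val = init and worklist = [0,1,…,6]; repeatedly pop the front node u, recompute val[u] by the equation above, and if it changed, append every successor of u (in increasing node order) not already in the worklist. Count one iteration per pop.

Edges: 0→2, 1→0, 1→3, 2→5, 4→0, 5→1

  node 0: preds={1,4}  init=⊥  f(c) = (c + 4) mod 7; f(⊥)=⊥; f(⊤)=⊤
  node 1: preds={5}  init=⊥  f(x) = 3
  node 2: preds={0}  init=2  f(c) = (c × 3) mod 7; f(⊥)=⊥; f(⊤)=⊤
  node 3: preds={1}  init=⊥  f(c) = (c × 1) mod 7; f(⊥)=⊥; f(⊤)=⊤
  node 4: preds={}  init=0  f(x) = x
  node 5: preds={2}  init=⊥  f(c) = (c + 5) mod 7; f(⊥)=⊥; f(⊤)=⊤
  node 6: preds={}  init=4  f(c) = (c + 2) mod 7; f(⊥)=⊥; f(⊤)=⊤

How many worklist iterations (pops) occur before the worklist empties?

10

Worklist (10 pops):
  #1 pop 0: in=0 → 4 (was ⊥); enqueue []
  #2 pop 1: in=⊥ → 3 (was ⊥); enqueue [0]
  #3 pop 2: in=4 → ⊤ (was 2); enqueue []
  #4 pop 3: in=3 → 3 (was ⊥); enqueue []
  #5 pop 4: in=⊥ → 0 (no change)
  #6 pop 5: in=⊤ → ⊤ (was ⊥); enqueue [1]
  #7 pop 6: in=⊥ → 4 (no change)
  #8 pop 0: in=⊤ → ⊤ (was 4); enqueue [2]
  #9 pop 1: in=⊤ → 3 (no change)
  #10 pop 2: in=⊤ → ⊤ (no change)

Fixpoint:
  val[0] = ⊤
  val[1] = 3
  val[2] = ⊤
  val[3] = 3
  val[4] = 0
  val[5] = ⊤
  val[6] = 4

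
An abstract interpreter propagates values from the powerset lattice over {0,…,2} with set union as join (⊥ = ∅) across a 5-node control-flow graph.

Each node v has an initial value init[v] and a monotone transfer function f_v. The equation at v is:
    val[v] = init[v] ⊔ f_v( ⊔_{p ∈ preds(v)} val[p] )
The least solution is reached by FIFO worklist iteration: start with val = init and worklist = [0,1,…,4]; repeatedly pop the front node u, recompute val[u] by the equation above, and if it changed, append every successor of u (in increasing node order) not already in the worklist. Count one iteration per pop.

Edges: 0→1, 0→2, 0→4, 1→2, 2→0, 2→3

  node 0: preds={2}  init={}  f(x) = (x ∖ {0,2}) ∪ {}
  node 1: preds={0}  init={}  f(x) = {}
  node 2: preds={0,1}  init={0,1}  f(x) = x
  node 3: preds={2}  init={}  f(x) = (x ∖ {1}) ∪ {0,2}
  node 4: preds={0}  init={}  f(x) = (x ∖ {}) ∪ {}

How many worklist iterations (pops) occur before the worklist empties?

Worklist (5 pops):
  #1 pop 0: in={0,1} → {1} (was {}); enqueue []
  #2 pop 1: in={1} → {} (no change)
  #3 pop 2: in={1} → {0,1} (no change)
  #4 pop 3: in={0,1} → {0,2} (was {}); enqueue []
  #5 pop 4: in={1} → {1} (was {}); enqueue []

Fixpoint:
  val[0] = {1}
  val[1] = {}
  val[2] = {0,1}
  val[3] = {0,2}
  val[4] = {1}

5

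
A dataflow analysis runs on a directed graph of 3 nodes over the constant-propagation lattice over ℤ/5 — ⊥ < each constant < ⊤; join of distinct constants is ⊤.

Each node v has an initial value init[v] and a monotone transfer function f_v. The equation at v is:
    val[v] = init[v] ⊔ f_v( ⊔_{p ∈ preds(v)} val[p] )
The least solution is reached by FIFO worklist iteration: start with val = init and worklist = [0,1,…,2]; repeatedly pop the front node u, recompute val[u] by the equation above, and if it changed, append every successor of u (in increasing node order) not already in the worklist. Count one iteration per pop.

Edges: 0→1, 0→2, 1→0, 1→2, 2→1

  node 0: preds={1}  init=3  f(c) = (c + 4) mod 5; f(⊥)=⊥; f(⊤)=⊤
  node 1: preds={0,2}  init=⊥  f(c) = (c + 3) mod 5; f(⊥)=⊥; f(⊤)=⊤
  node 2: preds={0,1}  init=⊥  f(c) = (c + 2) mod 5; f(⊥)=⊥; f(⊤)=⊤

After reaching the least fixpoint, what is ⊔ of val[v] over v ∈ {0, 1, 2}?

Trace (7 dequeues):
  [1] u=0 | in ⊥ | out 3 | ==
  [2] u=1 | in 3 | out 1 | prev ⊥ | push {0}
  [3] u=2 | in ⊤ | out ⊤ | prev ⊥ | push {1}
  [4] u=0 | in 1 | out ⊤ | prev 3 | push {2}
  [5] u=1 | in ⊤ | out ⊤ | prev 1 | push {0}
  [6] u=2 | in ⊤ | out ⊤ | ==
  [7] u=0 | in ⊤ | out ⊤ | ==

Converged values:
  [0] ⊤
  [1] ⊤
  [2] ⊤

⊤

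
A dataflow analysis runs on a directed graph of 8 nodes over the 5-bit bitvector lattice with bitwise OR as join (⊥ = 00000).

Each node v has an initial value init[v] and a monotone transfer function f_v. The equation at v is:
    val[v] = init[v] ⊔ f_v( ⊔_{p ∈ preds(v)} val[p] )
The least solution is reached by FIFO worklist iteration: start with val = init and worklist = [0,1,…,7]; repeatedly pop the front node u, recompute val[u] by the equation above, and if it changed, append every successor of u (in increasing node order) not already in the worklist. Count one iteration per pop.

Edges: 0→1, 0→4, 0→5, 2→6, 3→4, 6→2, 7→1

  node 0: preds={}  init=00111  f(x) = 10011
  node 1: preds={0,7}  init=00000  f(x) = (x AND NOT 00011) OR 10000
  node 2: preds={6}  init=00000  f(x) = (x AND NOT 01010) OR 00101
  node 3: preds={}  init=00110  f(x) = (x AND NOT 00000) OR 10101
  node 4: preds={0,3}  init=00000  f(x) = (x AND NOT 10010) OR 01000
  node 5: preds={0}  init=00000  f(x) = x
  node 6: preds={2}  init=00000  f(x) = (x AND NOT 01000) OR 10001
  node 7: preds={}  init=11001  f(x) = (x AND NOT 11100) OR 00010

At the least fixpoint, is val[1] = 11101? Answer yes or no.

no

Trace (11 dequeues):
  [1] u=0 | in 00000 | out 10111 | prev 00111 | push {}
  [2] u=1 | in 11111 | out 11100 | prev 00000 | push {}
  [3] u=2 | in 00000 | out 00101 | prev 00000 | push {}
  [4] u=3 | in 00000 | out 10111 | prev 00110 | push {}
  [5] u=4 | in 10111 | out 01101 | prev 00000 | push {}
  [6] u=5 | in 10111 | out 10111 | prev 00000 | push {}
  [7] u=6 | in 00101 | out 10101 | prev 00000 | push {2}
  [8] u=7 | in 00000 | out 11011 | prev 11001 | push {1}
  [9] u=2 | in 10101 | out 10101 | prev 00101 | push {6}
  [10] u=1 | in 11111 | out 11100 | ==
  [11] u=6 | in 10101 | out 10101 | ==

Converged values:
  [0] 10111
  [1] 11100
  [2] 10101
  [3] 10111
  [4] 01101
  [5] 10111
  [6] 10101
  [7] 11011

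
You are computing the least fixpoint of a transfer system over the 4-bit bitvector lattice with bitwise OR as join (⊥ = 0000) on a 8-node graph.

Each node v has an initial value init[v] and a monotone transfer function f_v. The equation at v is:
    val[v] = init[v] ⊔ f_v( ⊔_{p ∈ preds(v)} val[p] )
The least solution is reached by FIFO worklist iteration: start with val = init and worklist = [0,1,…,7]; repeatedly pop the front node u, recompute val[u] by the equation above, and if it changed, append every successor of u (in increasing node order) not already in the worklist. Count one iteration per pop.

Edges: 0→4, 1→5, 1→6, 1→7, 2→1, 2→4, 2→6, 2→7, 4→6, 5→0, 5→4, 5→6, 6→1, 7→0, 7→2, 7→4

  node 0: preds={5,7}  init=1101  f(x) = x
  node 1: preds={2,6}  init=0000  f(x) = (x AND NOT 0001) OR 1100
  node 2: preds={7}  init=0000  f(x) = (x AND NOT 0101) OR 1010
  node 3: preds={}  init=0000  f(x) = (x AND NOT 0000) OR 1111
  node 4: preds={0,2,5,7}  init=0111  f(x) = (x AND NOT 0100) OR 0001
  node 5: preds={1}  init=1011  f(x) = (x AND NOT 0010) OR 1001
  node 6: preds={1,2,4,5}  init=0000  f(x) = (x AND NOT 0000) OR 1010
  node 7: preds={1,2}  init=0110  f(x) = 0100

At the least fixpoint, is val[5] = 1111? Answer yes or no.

Iteration log — 14 steps:
  step 1. node 0  ⊔preds=1111  new=1111  old=1101  +wl: 
  step 2. node 1  ⊔preds=0000  new=1100  old=0000  +wl: 
  step 3. node 2  ⊔preds=0110  new=1010  old=0000  +wl: 1
  step 4. node 3  ⊔preds=0000  new=1111  old=0000  +wl: 
  step 5. node 4  ⊔preds=1111  new=1111  old=0111  +wl: 
  step 6. node 5  ⊔preds=1100  new=1111  old=1011  +wl: 0,4
  step 7. node 6  ⊔preds=1111  new=1111  old=0000  +wl: 
  step 8. node 7  ⊔preds=1110  new=0110  stable
  step 9. node 1  ⊔preds=1111  new=1110  old=1100  +wl: 5,6,7
  step 10. node 0  ⊔preds=1111  new=1111  stable
  step 11. node 4  ⊔preds=1111  new=1111  stable
  step 12. node 5  ⊔preds=1110  new=1111  stable
  step 13. node 6  ⊔preds=1111  new=1111  stable
  step 14. node 7  ⊔preds=1110  new=0110  stable

Least fixpoint reached:
  node 0: 1111
  node 1: 1110
  node 2: 1010
  node 3: 1111
  node 4: 1111
  node 5: 1111
  node 6: 1111
  node 7: 0110

yes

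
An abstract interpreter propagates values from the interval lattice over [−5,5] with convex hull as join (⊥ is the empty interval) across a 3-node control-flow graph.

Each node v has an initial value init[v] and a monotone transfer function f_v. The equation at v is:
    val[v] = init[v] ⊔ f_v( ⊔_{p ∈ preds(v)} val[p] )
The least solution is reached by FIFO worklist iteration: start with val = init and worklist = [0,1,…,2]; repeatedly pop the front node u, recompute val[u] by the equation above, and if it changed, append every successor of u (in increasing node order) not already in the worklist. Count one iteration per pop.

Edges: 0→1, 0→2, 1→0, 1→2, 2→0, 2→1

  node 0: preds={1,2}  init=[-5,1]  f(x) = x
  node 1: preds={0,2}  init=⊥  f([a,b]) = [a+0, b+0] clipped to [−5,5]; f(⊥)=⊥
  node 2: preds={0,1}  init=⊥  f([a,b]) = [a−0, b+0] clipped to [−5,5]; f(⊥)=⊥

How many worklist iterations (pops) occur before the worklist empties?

Worklist (5 pops):
  #1 pop 0: in=⊥ → [-5,1] (no change)
  #2 pop 1: in=[-5,1] → [-5,1] (was ⊥); enqueue [0]
  #3 pop 2: in=[-5,1] → [-5,1] (was ⊥); enqueue [1]
  #4 pop 0: in=[-5,1] → [-5,1] (no change)
  #5 pop 1: in=[-5,1] → [-5,1] (no change)

Fixpoint:
  val[0] = [-5,1]
  val[1] = [-5,1]
  val[2] = [-5,1]

5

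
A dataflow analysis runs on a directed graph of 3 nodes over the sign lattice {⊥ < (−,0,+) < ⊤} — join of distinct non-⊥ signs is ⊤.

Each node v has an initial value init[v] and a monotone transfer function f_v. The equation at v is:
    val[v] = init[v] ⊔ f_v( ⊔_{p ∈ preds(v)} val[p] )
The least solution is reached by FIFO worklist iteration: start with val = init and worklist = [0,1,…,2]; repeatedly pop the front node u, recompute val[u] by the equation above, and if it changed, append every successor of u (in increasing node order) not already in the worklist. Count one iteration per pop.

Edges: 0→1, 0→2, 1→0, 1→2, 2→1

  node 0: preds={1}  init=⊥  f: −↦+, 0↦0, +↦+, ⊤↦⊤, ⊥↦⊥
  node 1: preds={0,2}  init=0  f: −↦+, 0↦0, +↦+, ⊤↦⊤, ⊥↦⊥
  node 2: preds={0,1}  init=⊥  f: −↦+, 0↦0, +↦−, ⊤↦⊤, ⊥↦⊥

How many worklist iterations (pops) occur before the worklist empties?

4

Trace (4 dequeues):
  [1] u=0 | in 0 | out 0 | prev ⊥ | push {}
  [2] u=1 | in 0 | out 0 | ==
  [3] u=2 | in 0 | out 0 | prev ⊥ | push {1}
  [4] u=1 | in 0 | out 0 | ==

Converged values:
  [0] 0
  [1] 0
  [2] 0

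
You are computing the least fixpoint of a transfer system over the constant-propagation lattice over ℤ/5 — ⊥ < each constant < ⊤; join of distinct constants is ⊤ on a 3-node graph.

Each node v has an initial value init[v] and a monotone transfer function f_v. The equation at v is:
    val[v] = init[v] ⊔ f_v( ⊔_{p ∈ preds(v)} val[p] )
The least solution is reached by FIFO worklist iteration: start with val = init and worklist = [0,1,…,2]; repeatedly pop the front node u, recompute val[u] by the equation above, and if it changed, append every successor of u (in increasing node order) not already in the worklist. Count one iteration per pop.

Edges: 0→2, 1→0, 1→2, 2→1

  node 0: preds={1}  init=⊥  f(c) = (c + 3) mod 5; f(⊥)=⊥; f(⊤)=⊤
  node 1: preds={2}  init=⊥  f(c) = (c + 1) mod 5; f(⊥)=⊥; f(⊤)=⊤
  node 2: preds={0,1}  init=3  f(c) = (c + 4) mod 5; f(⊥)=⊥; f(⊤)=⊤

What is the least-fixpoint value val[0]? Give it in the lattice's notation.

⊤

Worklist (8 pops):
  #1 pop 0: in=⊥ → ⊥ (no change)
  #2 pop 1: in=3 → 4 (was ⊥); enqueue [0]
  #3 pop 2: in=4 → 3 (no change)
  #4 pop 0: in=4 → 2 (was ⊥); enqueue [2]
  #5 pop 2: in=⊤ → ⊤ (was 3); enqueue [1]
  #6 pop 1: in=⊤ → ⊤ (was 4); enqueue [0,2]
  #7 pop 0: in=⊤ → ⊤ (was 2); enqueue []
  #8 pop 2: in=⊤ → ⊤ (no change)

Fixpoint:
  val[0] = ⊤
  val[1] = ⊤
  val[2] = ⊤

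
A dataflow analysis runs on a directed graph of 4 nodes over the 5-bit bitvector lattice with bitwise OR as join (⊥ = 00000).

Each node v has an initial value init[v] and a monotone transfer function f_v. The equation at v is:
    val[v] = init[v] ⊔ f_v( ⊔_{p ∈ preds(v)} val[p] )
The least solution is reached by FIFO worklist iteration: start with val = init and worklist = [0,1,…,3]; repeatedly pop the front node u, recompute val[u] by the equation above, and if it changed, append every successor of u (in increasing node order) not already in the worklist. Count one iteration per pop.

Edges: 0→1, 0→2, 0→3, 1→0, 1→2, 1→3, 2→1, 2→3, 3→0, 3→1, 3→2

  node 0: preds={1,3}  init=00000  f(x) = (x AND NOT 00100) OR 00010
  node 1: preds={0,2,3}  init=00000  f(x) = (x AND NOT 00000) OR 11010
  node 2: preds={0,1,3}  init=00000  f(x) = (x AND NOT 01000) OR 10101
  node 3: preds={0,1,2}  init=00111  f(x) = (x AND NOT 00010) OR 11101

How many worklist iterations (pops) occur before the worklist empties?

Worklist (8 pops):
  #1 pop 0: in=00111 → 00011 (was 00000); enqueue []
  #2 pop 1: in=00111 → 11111 (was 00000); enqueue [0]
  #3 pop 2: in=11111 → 10111 (was 00000); enqueue [1]
  #4 pop 3: in=11111 → 11111 (was 00111); enqueue [2]
  #5 pop 0: in=11111 → 11011 (was 00011); enqueue [3]
  #6 pop 1: in=11111 → 11111 (no change)
  #7 pop 2: in=11111 → 10111 (no change)
  #8 pop 3: in=11111 → 11111 (no change)

Fixpoint:
  val[0] = 11011
  val[1] = 11111
  val[2] = 10111
  val[3] = 11111

8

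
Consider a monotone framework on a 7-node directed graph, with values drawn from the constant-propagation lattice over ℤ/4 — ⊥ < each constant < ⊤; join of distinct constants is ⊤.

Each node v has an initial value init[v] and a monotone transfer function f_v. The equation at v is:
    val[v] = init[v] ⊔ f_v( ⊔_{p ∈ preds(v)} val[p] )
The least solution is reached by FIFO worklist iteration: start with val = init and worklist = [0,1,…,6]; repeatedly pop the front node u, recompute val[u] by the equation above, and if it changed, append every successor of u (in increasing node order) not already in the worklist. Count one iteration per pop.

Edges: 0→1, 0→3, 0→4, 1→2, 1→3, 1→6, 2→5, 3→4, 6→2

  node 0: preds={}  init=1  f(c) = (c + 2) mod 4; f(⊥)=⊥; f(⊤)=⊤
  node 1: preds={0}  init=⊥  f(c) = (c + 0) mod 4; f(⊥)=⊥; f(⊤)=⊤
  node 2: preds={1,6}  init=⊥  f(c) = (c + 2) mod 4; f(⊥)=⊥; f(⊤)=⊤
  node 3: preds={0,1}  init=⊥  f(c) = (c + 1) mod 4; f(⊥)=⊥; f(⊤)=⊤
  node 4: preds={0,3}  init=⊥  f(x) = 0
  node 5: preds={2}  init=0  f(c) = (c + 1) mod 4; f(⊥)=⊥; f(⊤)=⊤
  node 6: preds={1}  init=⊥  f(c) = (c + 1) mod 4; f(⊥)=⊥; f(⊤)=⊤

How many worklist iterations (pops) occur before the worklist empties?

9

Iteration log — 9 steps:
  step 1. node 0  ⊔preds=⊥  new=1  stable
  step 2. node 1  ⊔preds=1  new=1  old=⊥  +wl: 
  step 3. node 2  ⊔preds=1  new=3  old=⊥  +wl: 
  step 4. node 3  ⊔preds=1  new=2  old=⊥  +wl: 
  step 5. node 4  ⊔preds=⊤  new=0  old=⊥  +wl: 
  step 6. node 5  ⊔preds=3  new=0  stable
  step 7. node 6  ⊔preds=1  new=2  old=⊥  +wl: 2
  step 8. node 2  ⊔preds=⊤  new=⊤  old=3  +wl: 5
  step 9. node 5  ⊔preds=⊤  new=⊤  old=0  +wl: 

Least fixpoint reached:
  node 0: 1
  node 1: 1
  node 2: ⊤
  node 3: 2
  node 4: 0
  node 5: ⊤
  node 6: 2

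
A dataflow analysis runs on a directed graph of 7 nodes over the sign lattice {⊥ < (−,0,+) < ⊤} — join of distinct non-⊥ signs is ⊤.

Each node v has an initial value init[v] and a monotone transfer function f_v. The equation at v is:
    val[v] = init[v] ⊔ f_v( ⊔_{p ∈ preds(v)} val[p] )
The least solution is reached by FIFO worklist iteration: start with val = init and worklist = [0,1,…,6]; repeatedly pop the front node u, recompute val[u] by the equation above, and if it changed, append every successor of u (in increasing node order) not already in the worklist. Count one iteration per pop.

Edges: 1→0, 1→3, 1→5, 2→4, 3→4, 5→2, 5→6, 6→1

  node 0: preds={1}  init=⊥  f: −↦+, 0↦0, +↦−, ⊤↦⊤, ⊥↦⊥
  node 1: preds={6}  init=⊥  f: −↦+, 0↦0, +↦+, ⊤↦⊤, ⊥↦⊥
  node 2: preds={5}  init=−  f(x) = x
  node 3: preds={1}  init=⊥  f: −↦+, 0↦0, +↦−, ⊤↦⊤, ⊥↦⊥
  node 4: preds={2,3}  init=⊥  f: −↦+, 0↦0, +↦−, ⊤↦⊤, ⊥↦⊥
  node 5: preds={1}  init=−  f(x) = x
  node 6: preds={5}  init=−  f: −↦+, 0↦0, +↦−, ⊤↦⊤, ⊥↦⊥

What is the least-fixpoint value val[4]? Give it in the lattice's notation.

Worklist (15 pops):
  #1 pop 0: in=⊥ → ⊥ (no change)
  #2 pop 1: in=− → + (was ⊥); enqueue [0]
  #3 pop 2: in=− → − (no change)
  #4 pop 3: in=+ → − (was ⊥); enqueue []
  #5 pop 4: in=− → + (was ⊥); enqueue []
  #6 pop 5: in=+ → ⊤ (was −); enqueue [2]
  #7 pop 6: in=⊤ → ⊤ (was −); enqueue [1]
  #8 pop 0: in=+ → − (was ⊥); enqueue []
  #9 pop 2: in=⊤ → ⊤ (was −); enqueue [4]
  #10 pop 1: in=⊤ → ⊤ (was +); enqueue [0,3,5]
  #11 pop 4: in=⊤ → ⊤ (was +); enqueue []
  #12 pop 0: in=⊤ → ⊤ (was −); enqueue []
  #13 pop 3: in=⊤ → ⊤ (was −); enqueue [4]
  #14 pop 5: in=⊤ → ⊤ (no change)
  #15 pop 4: in=⊤ → ⊤ (no change)

Fixpoint:
  val[0] = ⊤
  val[1] = ⊤
  val[2] = ⊤
  val[3] = ⊤
  val[4] = ⊤
  val[5] = ⊤
  val[6] = ⊤

⊤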